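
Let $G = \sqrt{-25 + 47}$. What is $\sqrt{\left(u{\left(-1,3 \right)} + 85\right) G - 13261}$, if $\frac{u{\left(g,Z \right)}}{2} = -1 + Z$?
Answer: $\sqrt{-13261 + 89 \sqrt{22}} \approx 113.33 i$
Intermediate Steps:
$G = \sqrt{22} \approx 4.6904$
$u{\left(g,Z \right)} = -2 + 2 Z$ ($u{\left(g,Z \right)} = 2 \left(-1 + Z\right) = -2 + 2 Z$)
$\sqrt{\left(u{\left(-1,3 \right)} + 85\right) G - 13261} = \sqrt{\left(\left(-2 + 2 \cdot 3\right) + 85\right) \sqrt{22} - 13261} = \sqrt{\left(\left(-2 + 6\right) + 85\right) \sqrt{22} - 13261} = \sqrt{\left(4 + 85\right) \sqrt{22} - 13261} = \sqrt{89 \sqrt{22} - 13261} = \sqrt{-13261 + 89 \sqrt{22}}$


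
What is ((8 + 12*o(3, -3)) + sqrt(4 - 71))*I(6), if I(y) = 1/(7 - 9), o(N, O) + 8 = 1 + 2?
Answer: 26 - I*sqrt(67)/2 ≈ 26.0 - 4.0927*I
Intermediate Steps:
o(N, O) = -5 (o(N, O) = -8 + (1 + 2) = -8 + 3 = -5)
I(y) = -1/2 (I(y) = 1/(-2) = -1/2)
((8 + 12*o(3, -3)) + sqrt(4 - 71))*I(6) = ((8 + 12*(-5)) + sqrt(4 - 71))*(-1/2) = ((8 - 60) + sqrt(-67))*(-1/2) = (-52 + I*sqrt(67))*(-1/2) = 26 - I*sqrt(67)/2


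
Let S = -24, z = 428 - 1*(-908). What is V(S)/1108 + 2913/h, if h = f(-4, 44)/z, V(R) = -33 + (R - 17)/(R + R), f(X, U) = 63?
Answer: 22997743567/372288 ≈ 61774.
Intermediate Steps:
z = 1336 (z = 428 + 908 = 1336)
V(R) = -33 + (-17 + R)/(2*R) (V(R) = -33 + (-17 + R)/((2*R)) = -33 + (-17 + R)*(1/(2*R)) = -33 + (-17 + R)/(2*R))
h = 63/1336 ≈ 0.047156
V(S)/1108 + 2913/h = ((½)*(-17 - 65*(-24))/(-24))/1108 + 2913/(63/1336) = ((½)*(-1/24)*(-17 + 1560))*(1/1108) + 2913*(1336/63) = ((½)*(-1/24)*1543)*(1/1108) + 1297256/21 = -1543/48*1/1108 + 1297256/21 = -1543/53184 + 1297256/21 = 22997743567/372288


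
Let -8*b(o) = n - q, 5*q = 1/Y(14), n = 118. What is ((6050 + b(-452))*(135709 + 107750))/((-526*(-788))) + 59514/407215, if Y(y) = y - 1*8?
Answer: 9573771384895431/2700571694720 ≈ 3545.1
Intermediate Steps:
Y(y) = -8 + y (Y(y) = y - 8 = -8 + y)
q = 1/30 (q = 1/(5*(-8 + 14)) = (⅕)/6 = (⅕)*(⅙) = 1/30 ≈ 0.033333)
b(o) = -3539/240 (b(o) = -(118 - 1*1/30)/8 = -(118 - 1/30)/8 = -⅛*3539/30 = -3539/240)
((6050 + b(-452))*(135709 + 107750))/((-526*(-788))) + 59514/407215 = ((6050 - 3539/240)*(135709 + 107750))/((-526*(-788))) + 59514/407215 = ((1448461/240)*243459)/414488 + 59514*(1/407215) = (117546955533/80)*(1/414488) + 59514/407215 = 117546955533/33159040 + 59514/407215 = 9573771384895431/2700571694720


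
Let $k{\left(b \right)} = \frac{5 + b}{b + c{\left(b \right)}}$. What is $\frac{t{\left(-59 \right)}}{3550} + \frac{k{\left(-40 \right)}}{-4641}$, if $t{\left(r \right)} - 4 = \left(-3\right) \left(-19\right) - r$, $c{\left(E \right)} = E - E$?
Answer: $\frac{63293}{1882920} \approx 0.033614$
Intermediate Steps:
$c{\left(E \right)} = 0$
$k{\left(b \right)} = \frac{5 + b}{b}$ ($k{\left(b \right)} = \frac{5 + b}{b + 0} = \frac{5 + b}{b}$)
$t{\left(r \right)} = 61 - r$ ($t{\left(r \right)} = 4 - \left(-57 + r\right) = 61 - r$)
$\frac{t{\left(-59 \right)}}{3550} + \frac{k{\left(-40 \right)}}{-4641} = \frac{61 - -59}{3550} + \frac{\frac{1}{-40} \left(5 - 40\right)}{-4641} = \left(61 + 59\right) \frac{1}{3550} + \left(- \frac{1}{40}\right) \left(-35\right) \left(- \frac{1}{4641}\right) = 120 \cdot \frac{1}{3550} + \frac{7}{8} \left(- \frac{1}{4641}\right) = \frac{12}{355} - \frac{1}{5304} = \frac{63293}{1882920}$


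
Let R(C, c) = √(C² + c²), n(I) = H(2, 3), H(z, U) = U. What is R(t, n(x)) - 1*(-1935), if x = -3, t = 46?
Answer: 1935 + 5*√85 ≈ 1981.1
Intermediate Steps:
n(I) = 3
R(t, n(x)) - 1*(-1935) = √(46² + 3²) - 1*(-1935) = √(2116 + 9) + 1935 = √2125 + 1935 = 5*√85 + 1935 = 1935 + 5*√85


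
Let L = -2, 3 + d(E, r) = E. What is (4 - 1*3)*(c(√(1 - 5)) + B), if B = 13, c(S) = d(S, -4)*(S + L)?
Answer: 15 - 10*I ≈ 15.0 - 10.0*I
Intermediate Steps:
d(E, r) = -3 + E
c(S) = (-3 + S)*(-2 + S) (c(S) = (-3 + S)*(S - 2) = (-3 + S)*(-2 + S))
(4 - 1*3)*(c(√(1 - 5)) + B) = (4 - 1*3)*((-3 + √(1 - 5))*(-2 + √(1 - 5)) + 13) = (4 - 3)*((-3 + √(-4))*(-2 + √(-4)) + 13) = 1*((-3 + 2*I)*(-2 + 2*I) + 13) = 1*(13 + (-3 + 2*I)*(-2 + 2*I)) = 13 + (-3 + 2*I)*(-2 + 2*I)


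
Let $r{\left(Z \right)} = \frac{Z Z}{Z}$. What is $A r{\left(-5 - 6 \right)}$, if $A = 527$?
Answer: $-5797$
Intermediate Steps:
$r{\left(Z \right)} = Z$ ($r{\left(Z \right)} = \frac{Z^{2}}{Z} = Z$)
$A r{\left(-5 - 6 \right)} = 527 \left(-5 - 6\right) = 527 \left(-11\right) = -5797$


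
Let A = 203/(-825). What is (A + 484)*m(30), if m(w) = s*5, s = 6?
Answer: 798194/55 ≈ 14513.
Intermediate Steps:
A = -203/825 (A = 203*(-1/825) = -203/825 ≈ -0.24606)
m(w) = 30 (m(w) = 6*5 = 30)
(A + 484)*m(30) = (-203/825 + 484)*30 = (399097/825)*30 = 798194/55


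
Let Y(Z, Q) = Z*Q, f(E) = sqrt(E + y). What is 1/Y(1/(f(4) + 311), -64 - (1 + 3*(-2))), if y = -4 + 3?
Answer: -311/59 - sqrt(3)/59 ≈ -5.3005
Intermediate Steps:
y = -1
f(E) = sqrt(-1 + E) (f(E) = sqrt(E - 1) = sqrt(-1 + E))
Y(Z, Q) = Q*Z
1/Y(1/(f(4) + 311), -64 - (1 + 3*(-2))) = 1/((-64 - (1 + 3*(-2)))/(sqrt(-1 + 4) + 311)) = 1/((-64 - (1 - 6))/(sqrt(3) + 311)) = 1/((-64 - 1*(-5))/(311 + sqrt(3))) = 1/((-64 + 5)/(311 + sqrt(3))) = 1/(-59/(311 + sqrt(3))) = -311/59 - sqrt(3)/59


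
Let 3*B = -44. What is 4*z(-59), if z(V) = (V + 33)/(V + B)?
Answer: 24/17 ≈ 1.4118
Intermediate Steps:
B = -44/3 (B = (⅓)*(-44) = -44/3 ≈ -14.667)
z(V) = (33 + V)/(-44/3 + V) (z(V) = (V + 33)/(V - 44/3) = (33 + V)/(-44/3 + V))
4*z(-59) = 4*(3*(33 - 59)/(-44 + 3*(-59))) = 4*(3*(-26)/(-44 - 177)) = 4*(3*(-26)/(-221)) = 4*(3*(-1/221)*(-26)) = 4*(6/17) = 24/17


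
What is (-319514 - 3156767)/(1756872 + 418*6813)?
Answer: -3476281/4604706 ≈ -0.75494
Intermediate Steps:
(-319514 - 3156767)/(1756872 + 418*6813) = -3476281/(1756872 + 2847834) = -3476281/4604706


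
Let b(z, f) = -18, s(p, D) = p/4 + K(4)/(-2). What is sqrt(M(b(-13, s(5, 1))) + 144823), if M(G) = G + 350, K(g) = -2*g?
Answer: sqrt(145155) ≈ 380.99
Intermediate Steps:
s(p, D) = 4 + p/4 (s(p, D) = p/4 - 2*4/(-2) = p*(1/4) - 8*(-1/2) = p/4 + 4 = 4 + p/4)
M(G) = 350 + G
sqrt(M(b(-13, s(5, 1))) + 144823) = sqrt((350 - 18) + 144823) = sqrt(332 + 144823) = sqrt(145155)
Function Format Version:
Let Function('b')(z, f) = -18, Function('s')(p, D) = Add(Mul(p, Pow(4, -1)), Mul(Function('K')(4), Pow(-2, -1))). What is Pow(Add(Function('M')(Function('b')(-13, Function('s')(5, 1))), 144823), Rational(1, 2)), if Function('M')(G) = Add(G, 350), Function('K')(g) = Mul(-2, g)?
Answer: Pow(145155, Rational(1, 2)) ≈ 380.99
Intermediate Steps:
Function('s')(p, D) = Add(4, Mul(Rational(1, 4), p)) (Function('s')(p, D) = Add(Mul(p, Pow(4, -1)), Mul(Mul(-2, 4), Pow(-2, -1))) = Add(Mul(p, Rational(1, 4)), Mul(-8, Rational(-1, 2))) = Add(Mul(Rational(1, 4), p), 4) = Add(4, Mul(Rational(1, 4), p)))
Function('M')(G) = Add(350, G)
Pow(Add(Function('M')(Function('b')(-13, Function('s')(5, 1))), 144823), Rational(1, 2)) = Pow(Add(Add(350, -18), 144823), Rational(1, 2)) = Pow(Add(332, 144823), Rational(1, 2)) = Pow(145155, Rational(1, 2))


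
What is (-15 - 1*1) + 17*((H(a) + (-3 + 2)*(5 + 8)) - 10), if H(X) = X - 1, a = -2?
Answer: -458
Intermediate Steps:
H(X) = -1 + X
(-15 - 1*1) + 17*((H(a) + (-3 + 2)*(5 + 8)) - 10) = (-15 - 1*1) + 17*(((-1 - 2) + (-3 + 2)*(5 + 8)) - 10) = (-15 - 1) + 17*((-3 - 1*13) - 10) = -16 + 17*((-3 - 13) - 10) = -16 + 17*(-16 - 10) = -16 + 17*(-26) = -16 - 442 = -458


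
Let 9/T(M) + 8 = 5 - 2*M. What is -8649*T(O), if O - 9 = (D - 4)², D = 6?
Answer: 77841/29 ≈ 2684.2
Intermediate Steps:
O = 13 (O = 9 + (6 - 4)² = 9 + 2² = 9 + 4 = 13)
T(M) = 9/(-3 - 2*M) (T(M) = 9/(-8 + (5 - 2*M)) = 9/(-3 - 2*M))
-8649*T(O) = -(-77841)/(3 + 2*13) = -(-77841)/(3 + 26) = -(-77841)/29 = -8649*(-9/29) = 77841/29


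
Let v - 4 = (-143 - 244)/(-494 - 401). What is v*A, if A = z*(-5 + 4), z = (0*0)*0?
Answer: 0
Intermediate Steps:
v = 3967/895 (v = 4 + (-143 - 244)/(-494 - 401) = 4 - 387/(-895) = 4 - 387*(-1/895) = 4 + 387/895 = 3967/895 ≈ 4.4324)
z = 0 (z = 0*0 = 0)
A = 0 (A = 0*(-5 + 4) = 0*(-1) = 0)
v*A = (3967/895)*0 = 0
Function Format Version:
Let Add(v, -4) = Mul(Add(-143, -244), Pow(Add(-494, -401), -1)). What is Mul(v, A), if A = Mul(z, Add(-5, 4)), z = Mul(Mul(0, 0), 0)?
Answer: 0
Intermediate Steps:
v = Rational(3967, 895) (v = Add(4, Mul(Add(-143, -244), Pow(Add(-494, -401), -1))) = Add(4, Mul(-387, Pow(-895, -1))) = Add(4, Mul(-387, Rational(-1, 895))) = Add(4, Rational(387, 895)) = Rational(3967, 895) ≈ 4.4324)
z = 0 (z = Mul(0, 0) = 0)
A = 0 (A = Mul(0, Add(-5, 4)) = Mul(0, -1) = 0)
Mul(v, A) = Mul(Rational(3967, 895), 0) = 0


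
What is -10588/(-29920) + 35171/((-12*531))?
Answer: -61553099/11915640 ≈ -5.1657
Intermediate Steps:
-10588/(-29920) + 35171/((-12*531)) = -10588*(-1/29920) + 35171/(-6372) = 2647/7480 + 35171*(-1/6372) = 2647/7480 - 35171/6372 = -61553099/11915640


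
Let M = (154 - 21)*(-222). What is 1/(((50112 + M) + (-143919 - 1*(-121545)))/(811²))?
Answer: -657721/1788 ≈ -367.85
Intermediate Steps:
M = -29526 (M = 133*(-222) = -29526)
1/(((50112 + M) + (-143919 - 1*(-121545)))/(811²)) = 1/(((50112 - 29526) + (-143919 - 1*(-121545)))/(811²)) = 1/((20586 + (-143919 + 121545))/657721) = 1/((20586 - 22374)*(1/657721)) = 1/(-1788*1/657721) = 1/(-1788/657721) = -657721/1788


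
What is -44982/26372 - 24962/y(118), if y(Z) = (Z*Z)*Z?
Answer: -9320645411/5416254988 ≈ -1.7209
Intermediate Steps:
y(Z) = Z³ (y(Z) = Z²*Z = Z³)
-44982/26372 - 24962/y(118) = -44982/26372 - 24962/(118³) = -44982*1/26372 - 24962/1643032 = -22491/13186 - 24962*1/1643032 = -22491/13186 - 12481/821516 = -9320645411/5416254988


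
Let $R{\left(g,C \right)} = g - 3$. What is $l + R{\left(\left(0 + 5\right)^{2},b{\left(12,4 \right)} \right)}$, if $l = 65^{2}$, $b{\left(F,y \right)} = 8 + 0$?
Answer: $4247$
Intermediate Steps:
$b{\left(F,y \right)} = 8$
$R{\left(g,C \right)} = -3 + g$ ($R{\left(g,C \right)} = g - 3 = -3 + g$)
$l = 4225$
$l + R{\left(\left(0 + 5\right)^{2},b{\left(12,4 \right)} \right)} = 4225 - \left(3 - \left(0 + 5\right)^{2}\right) = 4225 - \left(3 - 5^{2}\right) = 4225 + \left(-3 + 25\right) = 4225 + 22 = 4247$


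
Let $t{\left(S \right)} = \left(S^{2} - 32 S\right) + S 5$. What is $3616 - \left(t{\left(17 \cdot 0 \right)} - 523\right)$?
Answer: $4139$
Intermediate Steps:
$t{\left(S \right)} = S^{2} - 27 S$ ($t{\left(S \right)} = \left(S^{2} - 32 S\right) + 5 S = S^{2} - 27 S$)
$3616 - \left(t{\left(17 \cdot 0 \right)} - 523\right) = 3616 - \left(17 \cdot 0 \left(-27 + 17 \cdot 0\right) - 523\right) = 3616 - \left(0 \left(-27 + 0\right) - 523\right) = 3616 - \left(0 \left(-27\right) - 523\right) = 3616 - \left(0 - 523\right) = 3616 - -523 = 3616 + 523 = 4139$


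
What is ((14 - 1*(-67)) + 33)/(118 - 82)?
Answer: 19/6 ≈ 3.1667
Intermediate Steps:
((14 - 1*(-67)) + 33)/(118 - 82) = ((14 + 67) + 33)/36 = (81 + 33)*(1/36) = 114*(1/36) = 19/6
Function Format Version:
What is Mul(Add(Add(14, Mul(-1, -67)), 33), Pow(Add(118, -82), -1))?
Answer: Rational(19, 6) ≈ 3.1667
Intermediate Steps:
Mul(Add(Add(14, Mul(-1, -67)), 33), Pow(Add(118, -82), -1)) = Mul(Add(Add(14, 67), 33), Pow(36, -1)) = Mul(Add(81, 33), Rational(1, 36)) = Mul(114, Rational(1, 36)) = Rational(19, 6)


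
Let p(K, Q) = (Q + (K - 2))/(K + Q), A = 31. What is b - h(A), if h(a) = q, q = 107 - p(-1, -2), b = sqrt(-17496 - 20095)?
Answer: -316/3 + I*sqrt(37591) ≈ -105.33 + 193.88*I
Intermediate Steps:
b = I*sqrt(37591) (b = sqrt(-37591) = I*sqrt(37591) ≈ 193.88*I)
p(K, Q) = (-2 + K + Q)/(K + Q) (p(K, Q) = (Q + (-2 + K))/(K + Q) = (-2 + K + Q)/(K + Q))
q = 316/3 (q = 107 - (-2 - 1 - 2)/(-1 - 2) = 107 - (-5)/(-3) = 107 - (-1)*(-5)/3 = 107 - 1*5/3 = 107 - 5/3 = 316/3 ≈ 105.33)
h(a) = 316/3
b - h(A) = I*sqrt(37591) - 1*316/3 = I*sqrt(37591) - 316/3 = -316/3 + I*sqrt(37591)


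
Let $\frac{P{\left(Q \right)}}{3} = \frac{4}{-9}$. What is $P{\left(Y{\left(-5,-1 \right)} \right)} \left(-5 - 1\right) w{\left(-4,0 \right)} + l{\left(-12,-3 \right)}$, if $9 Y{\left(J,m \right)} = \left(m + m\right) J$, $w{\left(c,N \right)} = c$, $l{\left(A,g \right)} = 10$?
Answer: $-22$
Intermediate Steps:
$Y{\left(J,m \right)} = \frac{2 J m}{9}$ ($Y{\left(J,m \right)} = \frac{\left(m + m\right) J}{9} = \frac{2 m J}{9} = \frac{2 J m}{9}$)
$P{\left(Q \right)} = - \frac{4}{3}$ ($P{\left(Q \right)} = 3 \frac{4}{-9} = 3 \cdot 4 \left(- \frac{1}{9}\right) = 3 \left(- \frac{4}{9}\right) = - \frac{4}{3}$)
$P{\left(Y{\left(-5,-1 \right)} \right)} \left(-5 - 1\right) w{\left(-4,0 \right)} + l{\left(-12,-3 \right)} = - \frac{4 \left(-5 - 1\right) \left(-4\right)}{3} + 10 = - \frac{4 \left(\left(-6\right) \left(-4\right)\right)}{3} + 10 = \left(- \frac{4}{3}\right) 24 + 10 = -32 + 10 = -22$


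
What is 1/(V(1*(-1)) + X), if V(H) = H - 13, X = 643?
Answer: 1/629 ≈ 0.0015898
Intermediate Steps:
V(H) = -13 + H
1/(V(1*(-1)) + X) = 1/((-13 + 1*(-1)) + 643) = 1/((-13 - 1) + 643) = 1/(-14 + 643) = 1/629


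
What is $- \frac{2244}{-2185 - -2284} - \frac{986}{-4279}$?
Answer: $- \frac{288014}{12837} \approx -22.436$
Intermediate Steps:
$- \frac{2244}{-2185 - -2284} - \frac{986}{-4279} = - \frac{2244}{-2185 + 2284} - - \frac{986}{4279} = - \frac{2244}{99} + \frac{986}{4279} = \left(-2244\right) \frac{1}{99} + \frac{986}{4279} = - \frac{68}{3} + \frac{986}{4279} = - \frac{288014}{12837}$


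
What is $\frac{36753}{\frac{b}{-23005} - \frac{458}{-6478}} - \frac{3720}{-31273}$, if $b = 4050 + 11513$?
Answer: $- \frac{28547850830665105}{470558701492} \approx -60668.0$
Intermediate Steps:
$b = 15563$
$\frac{36753}{\frac{b}{-23005} - \frac{458}{-6478}} - \frac{3720}{-31273} = \frac{36753}{\frac{15563}{-23005} - \frac{458}{-6478}} - \frac{3720}{-31273} = \frac{36753}{15563 \left(- \frac{1}{23005}\right) - - \frac{229}{3239}} - - \frac{3720}{31273} = \frac{36753}{- \frac{15563}{23005} + \frac{229}{3239}} + \frac{3720}{31273} = \frac{36753}{- \frac{45140412}{74513195}} + \frac{3720}{31273} = 36753 \left(- \frac{74513195}{45140412}\right) + \frac{3720}{31273} = - \frac{912861151945}{15046804} + \frac{3720}{31273} = - \frac{28547850830665105}{470558701492}$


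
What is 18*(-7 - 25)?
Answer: -576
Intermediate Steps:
18*(-7 - 25) = 18*(-32) = -576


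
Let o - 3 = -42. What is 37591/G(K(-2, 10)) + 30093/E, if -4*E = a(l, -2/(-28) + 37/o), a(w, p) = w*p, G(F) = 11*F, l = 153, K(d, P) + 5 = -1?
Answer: 175865975/537438 ≈ 327.23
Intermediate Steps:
o = -39 (o = 3 - 42 = -39)
K(d, P) = -6 (K(d, P) = -5 - 1 = -6)
a(w, p) = p*w
E = 24429/728 (E = -(-2/(-28) + 37/(-39))*153/4 = -(-2*(-1/28) + 37*(-1/39))*153/4 = -(1/14 - 37/39)*153/4 = -(-479)*153/2184 = -1/4*(-24429/182) = 24429/728 ≈ 33.556)
37591/G(K(-2, 10)) + 30093/E = 37591/((11*(-6))) + 30093/(24429/728) = 37591/(-66) + 30093*(728/24429) = 37591*(-1/66) + 7302568/8143 = -37591/66 + 7302568/8143 = 175865975/537438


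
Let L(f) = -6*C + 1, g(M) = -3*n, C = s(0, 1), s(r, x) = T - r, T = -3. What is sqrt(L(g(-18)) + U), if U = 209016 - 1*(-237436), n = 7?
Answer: sqrt(446471) ≈ 668.18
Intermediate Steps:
s(r, x) = -3 - r
C = -3 (C = -3 - 1*0 = -3 + 0 = -3)
g(M) = -21 (g(M) = -3*7 = -21)
L(f) = 19 (L(f) = -6*(-3) + 1 = 18 + 1 = 19)
U = 446452 (U = 209016 + 237436 = 446452)
sqrt(L(g(-18)) + U) = sqrt(19 + 446452) = sqrt(446471)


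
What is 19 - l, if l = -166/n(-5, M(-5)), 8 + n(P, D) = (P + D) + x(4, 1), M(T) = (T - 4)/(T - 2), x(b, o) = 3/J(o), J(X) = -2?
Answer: 1191/185 ≈ 6.4378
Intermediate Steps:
x(b, o) = -3/2 (x(b, o) = 3/(-2) = 3*(-½) = -3/2)
M(T) = (-4 + T)/(-2 + T)
n(P, D) = -19/2 + D + P (n(P, D) = -8 + ((P + D) - 3/2) = -8 + ((D + P) - 3/2) = -8 + (-3/2 + D + P) = -19/2 + D + P)
l = 2324/185 (l = -166/(-19/2 + (-4 - 5)/(-2 - 5) - 5) = -166/(-19/2 - 9/(-7) - 5) = -166/(-19/2 - ⅐*(-9) - 5) = -166/(-19/2 + 9/7 - 5) = -166/(-185/14) = -166*(-14/185) = 2324/185 ≈ 12.562)
19 - l = 19 - 1*2324/185 = 19 - 2324/185 = 1191/185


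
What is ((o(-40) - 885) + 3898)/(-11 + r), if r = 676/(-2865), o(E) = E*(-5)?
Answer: -9205245/32191 ≈ -285.96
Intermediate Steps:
o(E) = -5*E
r = -676/2865 (r = 676*(-1/2865) = -676/2865 ≈ -0.23595)
((o(-40) - 885) + 3898)/(-11 + r) = ((-5*(-40) - 885) + 3898)/(-11 - 676/2865) = ((200 - 885) + 3898)/(-32191/2865) = (-685 + 3898)*(-2865/32191) = 3213*(-2865/32191) = -9205245/32191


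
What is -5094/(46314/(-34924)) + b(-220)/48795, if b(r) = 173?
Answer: 482265437269/125549535 ≈ 3841.2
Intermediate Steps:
-5094/(46314/(-34924)) + b(-220)/48795 = -5094/(46314/(-34924)) + 173/48795 = -5094/(46314*(-1/34924)) + 173*(1/48795) = -5094/(-23157/17462) + 173/48795 = -5094*(-17462/23157) + 173/48795 = 9883492/2573 + 173/48795 = 482265437269/125549535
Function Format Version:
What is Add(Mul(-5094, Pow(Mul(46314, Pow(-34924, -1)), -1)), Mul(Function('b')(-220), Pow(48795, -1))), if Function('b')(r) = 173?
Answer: Rational(482265437269, 125549535) ≈ 3841.2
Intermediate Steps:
Add(Mul(-5094, Pow(Mul(46314, Pow(-34924, -1)), -1)), Mul(Function('b')(-220), Pow(48795, -1))) = Add(Mul(-5094, Pow(Mul(46314, Pow(-34924, -1)), -1)), Mul(173, Pow(48795, -1))) = Add(Mul(-5094, Pow(Mul(46314, Rational(-1, 34924)), -1)), Mul(173, Rational(1, 48795))) = Add(Mul(-5094, Pow(Rational(-23157, 17462), -1)), Rational(173, 48795)) = Add(Mul(-5094, Rational(-17462, 23157)), Rational(173, 48795)) = Add(Rational(9883492, 2573), Rational(173, 48795)) = Rational(482265437269, 125549535)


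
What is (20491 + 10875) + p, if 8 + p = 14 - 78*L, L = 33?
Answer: 28798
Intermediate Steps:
p = -2568 (p = -8 + (14 - 78*33) = -8 + (14 - 2574) = -8 - 2560 = -2568)
(20491 + 10875) + p = (20491 + 10875) - 2568 = 31366 - 2568 = 28798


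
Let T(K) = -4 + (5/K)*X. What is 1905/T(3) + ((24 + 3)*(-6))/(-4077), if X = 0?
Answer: -287631/604 ≈ -476.21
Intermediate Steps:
T(K) = -4 (T(K) = -4 + (5/K)*0 = -4 + 0 = -4)
1905/T(3) + ((24 + 3)*(-6))/(-4077) = 1905/(-4) + ((24 + 3)*(-6))/(-4077) = 1905*(-1/4) + (27*(-6))*(-1/4077) = -1905/4 - 162*(-1/4077) = -1905/4 + 6/151 = -287631/604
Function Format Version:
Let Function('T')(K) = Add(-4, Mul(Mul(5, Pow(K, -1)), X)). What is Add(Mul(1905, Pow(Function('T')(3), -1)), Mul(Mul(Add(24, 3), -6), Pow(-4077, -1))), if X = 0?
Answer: Rational(-287631, 604) ≈ -476.21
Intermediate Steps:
Function('T')(K) = -4 (Function('T')(K) = Add(-4, Mul(Mul(5, Pow(K, -1)), 0)) = Add(-4, 0) = -4)
Add(Mul(1905, Pow(Function('T')(3), -1)), Mul(Mul(Add(24, 3), -6), Pow(-4077, -1))) = Add(Mul(1905, Pow(-4, -1)), Mul(Mul(Add(24, 3), -6), Pow(-4077, -1))) = Add(Mul(1905, Rational(-1, 4)), Mul(Mul(27, -6), Rational(-1, 4077))) = Add(Rational(-1905, 4), Mul(-162, Rational(-1, 4077))) = Add(Rational(-1905, 4), Rational(6, 151)) = Rational(-287631, 604)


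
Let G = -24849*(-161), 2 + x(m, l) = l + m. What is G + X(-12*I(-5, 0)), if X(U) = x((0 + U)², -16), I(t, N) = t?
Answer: 4004271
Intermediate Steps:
x(m, l) = -2 + l + m (x(m, l) = -2 + (l + m) = -2 + l + m)
X(U) = -18 + U² (X(U) = -2 - 16 + (0 + U)² = -2 - 16 + U² = -18 + U²)
G = 4000689
G + X(-12*I(-5, 0)) = 4000689 + (-18 + (-12*(-5))²) = 4000689 + (-18 + 60²) = 4000689 + (-18 + 3600) = 4000689 + 3582 = 4004271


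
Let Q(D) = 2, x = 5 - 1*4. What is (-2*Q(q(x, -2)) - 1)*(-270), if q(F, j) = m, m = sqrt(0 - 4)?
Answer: 1350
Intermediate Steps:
m = 2*I (m = sqrt(-4) = 2*I ≈ 2.0*I)
x = 1 (x = 5 - 4 = 1)
q(F, j) = 2*I
(-2*Q(q(x, -2)) - 1)*(-270) = (-2*2 - 1)*(-270) = (-4 - 1)*(-270) = -5*(-270) = 1350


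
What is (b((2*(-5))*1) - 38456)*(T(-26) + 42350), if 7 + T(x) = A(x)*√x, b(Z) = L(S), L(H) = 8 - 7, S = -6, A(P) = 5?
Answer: -1628300065 - 192275*I*√26 ≈ -1.6283e+9 - 9.8041e+5*I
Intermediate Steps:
L(H) = 1
b(Z) = 1
T(x) = -7 + 5*√x
(b((2*(-5))*1) - 38456)*(T(-26) + 42350) = (1 - 38456)*((-7 + 5*√(-26)) + 42350) = -38455*((-7 + 5*(I*√26)) + 42350) = -38455*((-7 + 5*I*√26) + 42350) = -38455*(42343 + 5*I*√26) = -1628300065 - 192275*I*√26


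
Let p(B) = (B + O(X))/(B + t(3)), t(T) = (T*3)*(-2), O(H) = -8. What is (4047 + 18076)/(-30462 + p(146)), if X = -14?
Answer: -1415872/1949499 ≈ -0.72627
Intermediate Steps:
t(T) = -6*T (t(T) = (3*T)*(-2) = -6*T)
p(B) = (-8 + B)/(-18 + B) (p(B) = (B - 8)/(B - 6*3) = (-8 + B)/(B - 18) = (-8 + B)/(-18 + B))
(4047 + 18076)/(-30462 + p(146)) = (4047 + 18076)/(-30462 + (-8 + 146)/(-18 + 146)) = 22123/(-30462 + 138/128) = 22123/(-30462 + (1/128)*138) = 22123/(-30462 + 69/64) = 22123/(-1949499/64) = 22123*(-64/1949499) = -1415872/1949499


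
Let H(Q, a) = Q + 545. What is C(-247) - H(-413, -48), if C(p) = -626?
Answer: -758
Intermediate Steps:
H(Q, a) = 545 + Q
C(-247) - H(-413, -48) = -626 - (545 - 413) = -626 - 1*132 = -626 - 132 = -758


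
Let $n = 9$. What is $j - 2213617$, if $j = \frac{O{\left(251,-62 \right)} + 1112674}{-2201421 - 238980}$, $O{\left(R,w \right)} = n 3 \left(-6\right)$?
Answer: $- \frac{5402114252929}{2440401} \approx -2.2136 \cdot 10^{6}$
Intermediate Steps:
$O{\left(R,w \right)} = -162$ ($O{\left(R,w \right)} = 9 \cdot 3 \left(-6\right) = 27 \left(-6\right) = -162$)
$j = - \frac{1112512}{2440401}$ ($j = \frac{-162 + 1112674}{-2201421 - 238980} = \frac{1112512}{-2440401} = 1112512 \left(- \frac{1}{2440401}\right) = - \frac{1112512}{2440401} \approx -0.45587$)
$j - 2213617 = - \frac{1112512}{2440401} - 2213617 = - \frac{5402114252929}{2440401}$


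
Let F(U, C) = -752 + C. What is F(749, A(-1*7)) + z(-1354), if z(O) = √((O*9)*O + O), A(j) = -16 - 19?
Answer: -787 + √16498490 ≈ 3274.8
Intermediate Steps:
A(j) = -35
z(O) = √(O + 9*O²) (z(O) = √((9*O)*O + O) = √(9*O² + O) = √(O + 9*O²))
F(749, A(-1*7)) + z(-1354) = (-752 - 35) + √(-1354*(1 + 9*(-1354))) = -787 + √(-1354*(1 - 12186)) = -787 + √(-1354*(-12185)) = -787 + √16498490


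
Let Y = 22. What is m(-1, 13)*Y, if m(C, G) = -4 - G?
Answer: -374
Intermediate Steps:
m(-1, 13)*Y = (-4 - 1*13)*22 = (-4 - 13)*22 = -17*22 = -374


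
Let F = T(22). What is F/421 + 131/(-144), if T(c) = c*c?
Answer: 14545/60624 ≈ 0.23992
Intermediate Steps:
T(c) = c**2
F = 484 (F = 22**2 = 484)
F/421 + 131/(-144) = 484/421 + 131/(-144) = 484*(1/421) + 131*(-1/144) = 484/421 - 131/144 = 14545/60624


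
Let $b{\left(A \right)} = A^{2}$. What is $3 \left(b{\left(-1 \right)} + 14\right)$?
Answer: $45$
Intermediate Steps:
$3 \left(b{\left(-1 \right)} + 14\right) = 3 \left(\left(-1\right)^{2} + 14\right) = 3 \left(1 + 14\right) = 3 \cdot 15 = 45$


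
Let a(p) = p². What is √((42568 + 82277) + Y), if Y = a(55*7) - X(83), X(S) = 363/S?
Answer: √1881149101/83 ≈ 522.56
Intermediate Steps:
Y = 12302312/83 (Y = (55*7)² - 363/83 = 385² - 363/83 = 148225 - 1*363/83 = 148225 - 363/83 = 12302312/83 ≈ 1.4822e+5)
√((42568 + 82277) + Y) = √((42568 + 82277) + 12302312/83) = √(124845 + 12302312/83) = √(22664447/83) = √1881149101/83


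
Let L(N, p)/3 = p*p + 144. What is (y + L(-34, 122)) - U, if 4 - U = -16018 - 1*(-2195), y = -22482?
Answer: 8775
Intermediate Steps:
L(N, p) = 432 + 3*p² (L(N, p) = 3*(p*p + 144) = 3*(p² + 144) = 3*(144 + p²) = 432 + 3*p²)
U = 13827 (U = 4 - (-16018 - 1*(-2195)) = 4 - (-16018 + 2195) = 4 - 1*(-13823) = 4 + 13823 = 13827)
(y + L(-34, 122)) - U = (-22482 + (432 + 3*122²)) - 1*13827 = (-22482 + (432 + 3*14884)) - 13827 = (-22482 + (432 + 44652)) - 13827 = (-22482 + 45084) - 13827 = 22602 - 13827 = 8775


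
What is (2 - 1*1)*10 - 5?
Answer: 5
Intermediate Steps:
(2 - 1*1)*10 - 5 = (2 - 1)*10 - 5 = 1*10 - 5 = 10 - 5 = 5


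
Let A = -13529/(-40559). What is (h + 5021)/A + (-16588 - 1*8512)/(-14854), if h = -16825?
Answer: -3555569115222/100479883 ≈ -35386.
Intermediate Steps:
A = 13529/40559 (A = -13529*(-1/40559) = 13529/40559 ≈ 0.33356)
(h + 5021)/A + (-16588 - 1*8512)/(-14854) = (-16825 + 5021)/(13529/40559) + (-16588 - 1*8512)/(-14854) = -11804*40559/13529 + (-16588 - 8512)*(-1/14854) = -478758436/13529 - 25100*(-1/14854) = -478758436/13529 + 12550/7427 = -3555569115222/100479883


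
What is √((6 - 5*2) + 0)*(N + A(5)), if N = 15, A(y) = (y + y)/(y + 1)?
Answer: 100*I/3 ≈ 33.333*I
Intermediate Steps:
A(y) = 2*y/(1 + y) (A(y) = (2*y)/(1 + y) = 2*y/(1 + y))
√((6 - 5*2) + 0)*(N + A(5)) = √((6 - 5*2) + 0)*(15 + 2*5/(1 + 5)) = √((6 - 10) + 0)*(15 + 2*5/6) = √(-4 + 0)*(15 + 2*5*(⅙)) = √(-4)*(15 + 5/3) = (2*I)*(50/3) = 100*I/3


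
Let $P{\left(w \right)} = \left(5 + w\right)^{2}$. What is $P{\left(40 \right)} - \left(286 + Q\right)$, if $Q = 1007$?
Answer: $732$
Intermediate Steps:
$P{\left(40 \right)} - \left(286 + Q\right) = \left(5 + 40\right)^{2} - \left(286 + 1007\right) = 45^{2} - 1293 = 2025 - 1293 = 732$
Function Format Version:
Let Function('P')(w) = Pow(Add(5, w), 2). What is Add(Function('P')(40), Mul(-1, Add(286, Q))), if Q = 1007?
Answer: 732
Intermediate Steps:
Add(Function('P')(40), Mul(-1, Add(286, Q))) = Add(Pow(Add(5, 40), 2), Mul(-1, Add(286, 1007))) = Add(Pow(45, 2), Mul(-1, 1293)) = Add(2025, -1293) = 732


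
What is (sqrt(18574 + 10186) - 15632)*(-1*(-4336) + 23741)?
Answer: -438899664 + 56154*sqrt(7190) ≈ -4.3414e+8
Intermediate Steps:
(sqrt(18574 + 10186) - 15632)*(-1*(-4336) + 23741) = (sqrt(28760) - 15632)*(4336 + 23741) = (2*sqrt(7190) - 15632)*28077 = (-15632 + 2*sqrt(7190))*28077 = -438899664 + 56154*sqrt(7190)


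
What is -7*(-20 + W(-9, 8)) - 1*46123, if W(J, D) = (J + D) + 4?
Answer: -46004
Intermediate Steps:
W(J, D) = 4 + D + J (W(J, D) = (D + J) + 4 = 4 + D + J)
-7*(-20 + W(-9, 8)) - 1*46123 = -7*(-20 + (4 + 8 - 9)) - 1*46123 = -7*(-20 + 3) - 46123 = -7*(-17) - 46123 = 119 - 46123 = -46004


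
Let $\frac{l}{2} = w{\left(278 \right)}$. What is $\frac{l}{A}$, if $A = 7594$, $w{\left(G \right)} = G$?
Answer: $\frac{278}{3797} \approx 0.073216$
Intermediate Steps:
$l = 556$ ($l = 2 \cdot 278 = 556$)
$\frac{l}{A} = \frac{556}{7594} = 556 \cdot \frac{1}{7594} = \frac{278}{3797}$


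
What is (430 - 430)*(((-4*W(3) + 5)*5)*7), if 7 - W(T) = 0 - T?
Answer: 0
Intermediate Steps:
W(T) = 7 + T (W(T) = 7 - (0 - T) = 7 - (-1)*T = 7 + T)
(430 - 430)*(((-4*W(3) + 5)*5)*7) = (430 - 430)*(((-4*(7 + 3) + 5)*5)*7) = 0*(((-4*10 + 5)*5)*7) = 0*(((-40 + 5)*5)*7) = 0*(-35*5*7) = 0*(-175*7) = 0*(-1225) = 0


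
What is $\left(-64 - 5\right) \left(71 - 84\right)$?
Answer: $897$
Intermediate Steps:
$\left(-64 - 5\right) \left(71 - 84\right) = \left(-64 - 5\right) \left(-13\right) = \left(-69\right) \left(-13\right) = 897$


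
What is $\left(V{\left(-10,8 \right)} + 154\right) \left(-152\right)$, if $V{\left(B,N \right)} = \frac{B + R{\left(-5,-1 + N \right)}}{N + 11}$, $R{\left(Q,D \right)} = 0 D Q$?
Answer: $-23328$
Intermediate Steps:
$R{\left(Q,D \right)} = 0$ ($R{\left(Q,D \right)} = 0 Q = 0$)
$V{\left(B,N \right)} = \frac{B}{11 + N}$ ($V{\left(B,N \right)} = \frac{B + 0}{N + 11} = \frac{B}{11 + N}$)
$\left(V{\left(-10,8 \right)} + 154\right) \left(-152\right) = \left(- \frac{10}{11 + 8} + 154\right) \left(-152\right) = \left(- \frac{10}{19} + 154\right) \left(-152\right) = \frac{2916}{19} \left(-152\right) = -23328$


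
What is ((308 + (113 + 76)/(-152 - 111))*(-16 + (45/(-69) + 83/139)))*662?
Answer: -2746023875840/840811 ≈ -3.2659e+6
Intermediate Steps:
((308 + (113 + 76)/(-152 - 111))*(-16 + (45/(-69) + 83/139)))*662 = ((308 + 189/(-263))*(-16 + (45*(-1/69) + 83*(1/139))))*662 = ((308 + 189*(-1/263))*(-16 + (-15/23 + 83/139)))*662 = ((308 - 189/263)*(-16 - 176/3197))*662 = ((80815/263)*(-51328/3197))*662 = -4148072320/840811*662 = -2746023875840/840811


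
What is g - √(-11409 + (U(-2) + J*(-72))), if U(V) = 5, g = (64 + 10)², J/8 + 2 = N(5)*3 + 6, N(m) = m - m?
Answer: 5476 - 2*I*√3427 ≈ 5476.0 - 117.08*I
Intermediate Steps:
N(m) = 0
J = 32 (J = -16 + 8*(0*3 + 6) = -16 + 8*(0 + 6) = -16 + 8*6 = -16 + 48 = 32)
g = 5476 (g = 74² = 5476)
g - √(-11409 + (U(-2) + J*(-72))) = 5476 - √(-11409 + (5 + 32*(-72))) = 5476 - √(-11409 + (5 - 2304)) = 5476 - √(-11409 - 2299) = 5476 - √(-13708) = 5476 - 2*I*√3427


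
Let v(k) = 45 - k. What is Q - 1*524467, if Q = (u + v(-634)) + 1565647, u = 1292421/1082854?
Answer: 1128182478007/1082854 ≈ 1.0419e+6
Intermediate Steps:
u = 1292421/1082854 (u = 1292421*(1/1082854) = 1292421/1082854 ≈ 1.1935)
Q = 1696103666825/1082854 (Q = (1292421/1082854 + (45 - 1*(-634))) + 1565647 = (1292421/1082854 + (45 + 634)) + 1565647 = (1292421/1082854 + 679) + 1565647 = 736550287/1082854 + 1565647 = 1696103666825/1082854 ≈ 1.5663e+6)
Q - 1*524467 = 1696103666825/1082854 - 1*524467 = 1696103666825/1082854 - 524467 = 1128182478007/1082854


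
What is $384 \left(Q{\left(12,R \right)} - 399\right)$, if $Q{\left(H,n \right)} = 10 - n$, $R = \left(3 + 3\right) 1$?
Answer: $-151680$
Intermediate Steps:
$R = 6$ ($R = 6 \cdot 1 = 6$)
$384 \left(Q{\left(12,R \right)} - 399\right) = 384 \left(\left(10 - 6\right) - 399\right) = 384 \left(4 - 399\right) = 384 \left(-395\right) = -151680$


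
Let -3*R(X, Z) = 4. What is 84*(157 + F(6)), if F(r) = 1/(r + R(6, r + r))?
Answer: 13206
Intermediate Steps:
R(X, Z) = -4/3 (R(X, Z) = -⅓*4 = -4/3)
F(r) = 1/(-4/3 + r) (F(r) = 1/(r - 4/3) = 1/(-4/3 + r))
84*(157 + F(6)) = 84*(157 + 3/(-4 + 3*6)) = 84*(157 + 3/(-4 + 18)) = 84*(157 + 3/14) = 84*(2201/14) = 13206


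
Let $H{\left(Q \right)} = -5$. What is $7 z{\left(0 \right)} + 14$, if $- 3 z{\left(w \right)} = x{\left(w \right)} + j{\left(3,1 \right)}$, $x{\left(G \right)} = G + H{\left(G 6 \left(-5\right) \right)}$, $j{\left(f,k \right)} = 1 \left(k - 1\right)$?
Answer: $\frac{77}{3} \approx 25.667$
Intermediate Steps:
$j{\left(f,k \right)} = -1 + k$ ($j{\left(f,k \right)} = 1 \left(-1 + k\right) = -1 + k$)
$x{\left(G \right)} = -5 + G$ ($x{\left(G \right)} = G - 5 = -5 + G$)
$z{\left(w \right)} = \frac{5}{3} - \frac{w}{3}$ ($z{\left(w \right)} = - \frac{\left(-5 + w\right) + \left(-1 + 1\right)}{3} = - \frac{\left(-5 + w\right) + 0}{3} = - \frac{-5 + w}{3} = \frac{5}{3} - \frac{w}{3}$)
$7 z{\left(0 \right)} + 14 = 7 \left(\frac{5}{3} - 0\right) + 14 = 7 \left(\frac{5}{3} + 0\right) + 14 = 7 \cdot \frac{5}{3} + 14 = \frac{35}{3} + 14 = \frac{77}{3}$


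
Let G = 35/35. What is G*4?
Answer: 4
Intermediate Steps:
G = 1 (G = 35*(1/35) = 1)
G*4 = 1*4 = 4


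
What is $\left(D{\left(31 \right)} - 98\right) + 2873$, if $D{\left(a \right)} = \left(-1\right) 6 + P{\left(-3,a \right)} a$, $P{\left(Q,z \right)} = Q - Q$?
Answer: $2769$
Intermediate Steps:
$P{\left(Q,z \right)} = 0$
$D{\left(a \right)} = -6$ ($D{\left(a \right)} = \left(-1\right) 6 + 0 a = -6 + 0 = -6$)
$\left(D{\left(31 \right)} - 98\right) + 2873 = \left(-6 - 98\right) + 2873 = -104 + 2873 = 2769$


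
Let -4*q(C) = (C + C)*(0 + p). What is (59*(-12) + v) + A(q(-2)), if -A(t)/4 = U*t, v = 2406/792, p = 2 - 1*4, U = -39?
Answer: -134239/132 ≈ -1017.0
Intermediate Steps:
p = -2 (p = 2 - 4 = -2)
v = 401/132 (v = 2406*(1/792) = 401/132 ≈ 3.0379)
q(C) = C (q(C) = -(C + C)*(0 - 2)/4 = -2*C*(-2)/4 = -(-1)*C = C)
A(t) = 156*t (A(t) = -(-156)*t = 156*t)
(59*(-12) + v) + A(q(-2)) = (59*(-12) + 401/132) + 156*(-2) = (-708 + 401/132) - 312 = -93055/132 - 312 = -134239/132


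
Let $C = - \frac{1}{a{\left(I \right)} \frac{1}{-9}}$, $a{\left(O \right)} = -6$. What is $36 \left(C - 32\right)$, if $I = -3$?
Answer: $-1206$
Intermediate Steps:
$C = - \frac{3}{2}$ ($C = - \frac{1}{\left(-6\right) \frac{1}{-9}} = - \frac{1}{\left(-6\right) \left(- \frac{1}{9}\right)} = - \frac{1}{\frac{2}{3}} = \left(-1\right) \frac{3}{2} = - \frac{3}{2} \approx -1.5$)
$36 \left(C - 32\right) = 36 \left(- \frac{3}{2} - 32\right) = 36 \left(- \frac{67}{2}\right) = -1206$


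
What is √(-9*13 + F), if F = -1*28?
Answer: I*√145 ≈ 12.042*I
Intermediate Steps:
F = -28
√(-9*13 + F) = √(-9*13 - 28) = √(-117 - 28) = √(-145) = I*√145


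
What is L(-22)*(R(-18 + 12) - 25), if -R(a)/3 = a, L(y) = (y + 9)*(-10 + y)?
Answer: -2912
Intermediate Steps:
L(y) = (-10 + y)*(9 + y) (L(y) = (9 + y)*(-10 + y) = (-10 + y)*(9 + y))
R(a) = -3*a
L(-22)*(R(-18 + 12) - 25) = (-90 + (-22)² - 1*(-22))*(-3*(-18 + 12) - 25) = (-90 + 484 + 22)*(-3*(-6) - 25) = 416*(18 - 25) = 416*(-7) = -2912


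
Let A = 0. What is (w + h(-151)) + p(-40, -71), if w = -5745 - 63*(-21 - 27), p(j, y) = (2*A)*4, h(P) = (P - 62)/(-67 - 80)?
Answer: -133258/49 ≈ -2719.6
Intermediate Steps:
h(P) = 62/147 - P/147 (h(P) = (-62 + P)/(-147) = (-62 + P)*(-1/147) = 62/147 - P/147)
p(j, y) = 0 (p(j, y) = (2*0)*4 = 0*4 = 0)
w = -2721 (w = -5745 - 63*(-48) = -5745 + 3024 = -2721)
(w + h(-151)) + p(-40, -71) = (-2721 + (62/147 - 1/147*(-151))) + 0 = (-2721 + (62/147 + 151/147)) + 0 = (-2721 + 71/49) + 0 = -133258/49 + 0 = -133258/49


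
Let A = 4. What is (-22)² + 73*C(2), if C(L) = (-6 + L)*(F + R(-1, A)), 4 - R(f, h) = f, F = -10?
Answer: 1944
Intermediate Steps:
R(f, h) = 4 - f
C(L) = 30 - 5*L (C(L) = (-6 + L)*(-10 + (4 - 1*(-1))) = (-6 + L)*(-10 + (4 + 1)) = (-6 + L)*(-10 + 5) = (-6 + L)*(-5) = 30 - 5*L)
(-22)² + 73*C(2) = (-22)² + 73*(30 - 5*2) = 484 + 73*(30 - 10) = 484 + 73*20 = 484 + 1460 = 1944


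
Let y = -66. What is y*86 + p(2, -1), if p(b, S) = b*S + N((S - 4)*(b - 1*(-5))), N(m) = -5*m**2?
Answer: -11803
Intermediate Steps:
p(b, S) = S*b - 5*(-4 + S)**2*(5 + b)**2 (p(b, S) = b*S - 5*(S - 4)**2*(b - 1*(-5))**2 = S*b - 5*(-4 + S)**2*(b + 5)**2 = S*b - 5*(-4 + S)**2*(5 + b)**2)
y*86 + p(2, -1) = -66*86 + (-5*(-20 - 4*2 + 5*(-1) - 1*2)**2 - 1*2) = -5676 + (-5*(-20 - 8 - 5 - 2)**2 - 2) = -5676 + (-5*(-35)**2 - 2) = -5676 + (-5*1225 - 2) = -5676 + (-6125 - 2) = -5676 - 6127 = -11803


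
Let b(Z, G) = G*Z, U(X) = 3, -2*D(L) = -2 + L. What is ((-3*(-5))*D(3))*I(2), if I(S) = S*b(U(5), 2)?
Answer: -90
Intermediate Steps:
D(L) = 1 - L/2 (D(L) = -(-2 + L)/2 = 1 - L/2)
I(S) = 6*S (I(S) = S*(2*3) = S*6 = 6*S)
((-3*(-5))*D(3))*I(2) = ((-3*(-5))*(1 - ½*3))*(6*2) = (15*(1 - 3/2))*12 = (15*(-½))*12 = -15/2*12 = -90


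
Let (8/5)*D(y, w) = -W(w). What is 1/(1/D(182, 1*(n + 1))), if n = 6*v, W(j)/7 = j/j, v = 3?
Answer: -35/8 ≈ -4.3750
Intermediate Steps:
W(j) = 7 (W(j) = 7*(j/j) = 7*1 = 7)
n = 18 (n = 6*3 = 18)
D(y, w) = -35/8 (D(y, w) = 5*(-1*7)/8 = (5/8)*(-7) = -35/8)
1/(1/D(182, 1*(n + 1))) = 1/(1/(-35/8)) = 1/(-8/35) = -35/8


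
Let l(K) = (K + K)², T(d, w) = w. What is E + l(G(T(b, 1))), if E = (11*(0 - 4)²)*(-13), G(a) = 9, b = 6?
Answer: -1964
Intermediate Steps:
l(K) = 4*K² (l(K) = (2*K)² = 4*K²)
E = -2288 (E = (11*(-4)²)*(-13) = (11*16)*(-13) = 176*(-13) = -2288)
E + l(G(T(b, 1))) = -2288 + 4*9² = -2288 + 4*81 = -2288 + 324 = -1964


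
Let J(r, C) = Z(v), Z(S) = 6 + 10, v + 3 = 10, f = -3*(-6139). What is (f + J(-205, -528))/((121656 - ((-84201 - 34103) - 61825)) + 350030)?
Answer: 18433/651815 ≈ 0.028279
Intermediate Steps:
f = 18417
v = 7 (v = -3 + 10 = 7)
Z(S) = 16
J(r, C) = 16
(f + J(-205, -528))/((121656 - ((-84201 - 34103) - 61825)) + 350030) = (18417 + 16)/((121656 - ((-84201 - 34103) - 61825)) + 350030) = 18433/((121656 - (-118304 - 61825)) + 350030) = 18433/((121656 - 1*(-180129)) + 350030) = 18433/((121656 + 180129) + 350030) = 18433/(301785 + 350030) = 18433/651815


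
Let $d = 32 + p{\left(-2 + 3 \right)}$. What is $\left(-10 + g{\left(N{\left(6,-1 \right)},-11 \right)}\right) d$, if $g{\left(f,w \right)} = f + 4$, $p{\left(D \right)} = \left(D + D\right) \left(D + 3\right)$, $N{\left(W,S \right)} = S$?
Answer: $-280$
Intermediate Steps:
$p{\left(D \right)} = 2 D \left(3 + D\right)$
$d = 40$ ($d = 32 + 2 \left(-2 + 3\right) \left(3 + \left(-2 + 3\right)\right) = 32 + 2 \cdot 1 \left(3 + 1\right) = 32 + 2 \cdot 1 \cdot 4 = 32 + 8 = 40$)
$g{\left(f,w \right)} = 4 + f$
$\left(-10 + g{\left(N{\left(6,-1 \right)},-11 \right)}\right) d = \left(-10 + \left(4 - 1\right)\right) 40 = \left(-10 + 3\right) 40 = \left(-7\right) 40 = -280$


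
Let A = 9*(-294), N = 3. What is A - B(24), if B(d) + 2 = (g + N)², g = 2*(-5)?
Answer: -2693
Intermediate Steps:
g = -10
B(d) = 47 (B(d) = -2 + (-10 + 3)² = -2 + (-7)² = -2 + 49 = 47)
A = -2646
A - B(24) = -2646 - 1*47 = -2646 - 47 = -2693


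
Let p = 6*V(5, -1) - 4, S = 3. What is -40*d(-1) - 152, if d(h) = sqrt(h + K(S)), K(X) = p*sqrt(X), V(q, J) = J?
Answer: -152 - 40*I*sqrt(1 + 10*sqrt(3)) ≈ -152.0 - 171.21*I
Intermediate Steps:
p = -10 (p = 6*(-1) - 4 = -6 - 4 = -10)
K(X) = -10*sqrt(X)
d(h) = sqrt(h - 10*sqrt(3))
-40*d(-1) - 152 = -40*sqrt(-1 - 10*sqrt(3)) - 152 = -152 - 40*sqrt(-1 - 10*sqrt(3))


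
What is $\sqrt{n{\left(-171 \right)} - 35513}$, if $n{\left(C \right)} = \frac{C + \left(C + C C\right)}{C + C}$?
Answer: $\frac{i \sqrt{142390}}{2} \approx 188.67 i$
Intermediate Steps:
$n{\left(C \right)} = \frac{C^{2} + 2 C}{2 C}$ ($n{\left(C \right)} = \frac{C + \left(C + C^{2}\right)}{2 C} = \left(C^{2} + 2 C\right) \frac{1}{2 C} = \frac{C^{2} + 2 C}{2 C}$)
$\sqrt{n{\left(-171 \right)} - 35513} = \sqrt{\left(1 + \frac{1}{2} \left(-171\right)\right) - 35513} = \sqrt{\left(1 - \frac{171}{2}\right) - 35513} = \sqrt{- \frac{169}{2} - 35513} = \sqrt{- \frac{71195}{2}} = \frac{i \sqrt{142390}}{2}$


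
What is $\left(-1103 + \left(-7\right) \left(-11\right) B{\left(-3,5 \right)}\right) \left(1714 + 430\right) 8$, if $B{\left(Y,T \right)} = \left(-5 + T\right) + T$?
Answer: $-12315136$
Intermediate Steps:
$B{\left(Y,T \right)} = -5 + 2 T$
$\left(-1103 + \left(-7\right) \left(-11\right) B{\left(-3,5 \right)}\right) \left(1714 + 430\right) 8 = \left(-1103 + \left(-7\right) \left(-11\right) \left(-5 + 2 \cdot 5\right)\right) \left(1714 + 430\right) 8 = \left(-1103 + 77 \left(-5 + 10\right)\right) 2144 \cdot 8 = \left(-1103 + 77 \cdot 5\right) 2144 \cdot 8 = \left(-1103 + 385\right) 2144 \cdot 8 = \left(-718\right) 2144 \cdot 8 = \left(-1539392\right) 8 = -12315136$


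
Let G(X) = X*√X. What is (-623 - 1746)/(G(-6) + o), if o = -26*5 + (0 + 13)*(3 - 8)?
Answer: 153985/12747 - 4738*I*√6/12747 ≈ 12.08 - 0.91046*I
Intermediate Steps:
o = -195 (o = -130 + 13*(-5) = -130 - 65 = -195)
G(X) = X^(3/2)
(-623 - 1746)/(G(-6) + o) = (-623 - 1746)/((-6)^(3/2) - 195) = -2369/(-6*I*√6 - 195) = -2369/(-195 - 6*I*√6)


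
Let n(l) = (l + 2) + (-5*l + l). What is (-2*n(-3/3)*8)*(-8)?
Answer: 640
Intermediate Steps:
n(l) = 2 - 3*l (n(l) = (2 + l) - 4*l = 2 - 3*l)
(-2*n(-3/3)*8)*(-8) = (-2*(2 - (-9)/3)*8)*(-8) = (-2*(2 - 3*(-1))*8)*(-8) = (-2*(2 + 3)*8)*(-8) = (-2*5*8)*(-8) = -10*8*(-8) = -80*(-8) = 640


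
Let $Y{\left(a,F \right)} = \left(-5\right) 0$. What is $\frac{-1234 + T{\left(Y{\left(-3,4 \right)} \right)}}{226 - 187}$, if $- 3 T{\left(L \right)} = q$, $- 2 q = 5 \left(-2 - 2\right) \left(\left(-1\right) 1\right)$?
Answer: $- \frac{284}{9} \approx -31.556$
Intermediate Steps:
$Y{\left(a,F \right)} = 0$
$q = -10$ ($q = - \frac{5 \left(-2 - 2\right) \left(\left(-1\right) 1\right)}{2} = - \frac{5 \left(-4\right) \left(-1\right)}{2} = - \frac{\left(-20\right) \left(-1\right)}{2} = \left(- \frac{1}{2}\right) 20 = -10$)
$T{\left(L \right)} = \frac{10}{3}$ ($T{\left(L \right)} = \left(- \frac{1}{3}\right) \left(-10\right) = \frac{10}{3}$)
$\frac{-1234 + T{\left(Y{\left(-3,4 \right)} \right)}}{226 - 187} = \frac{-1234 + \frac{10}{3}}{226 - 187} = - \frac{3692}{3 \cdot 39} = \left(- \frac{3692}{3}\right) \frac{1}{39} = - \frac{284}{9}$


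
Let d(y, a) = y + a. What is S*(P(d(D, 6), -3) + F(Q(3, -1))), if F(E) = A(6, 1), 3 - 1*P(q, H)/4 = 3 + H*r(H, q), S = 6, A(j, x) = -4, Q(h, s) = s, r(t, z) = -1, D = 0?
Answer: -96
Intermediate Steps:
d(y, a) = a + y
P(q, H) = 4*H (P(q, H) = 12 - 4*(3 + H*(-1)) = 12 - 4*(3 - H) = 12 + (-12 + 4*H) = 4*H)
F(E) = -4
S*(P(d(D, 6), -3) + F(Q(3, -1))) = 6*(4*(-3) - 4) = 6*(-12 - 4) = 6*(-16) = -96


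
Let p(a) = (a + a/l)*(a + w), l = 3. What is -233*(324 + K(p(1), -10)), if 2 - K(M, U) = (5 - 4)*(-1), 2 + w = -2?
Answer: -76191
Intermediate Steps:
w = -4 (w = -2 - 2 = -4)
p(a) = 4*a*(-4 + a)/3 (p(a) = (a + a/3)*(a - 4) = (a + a*(1/3))*(-4 + a) = (a + a/3)*(-4 + a) = (4*a/3)*(-4 + a) = 4*a*(-4 + a)/3)
K(M, U) = 3 (K(M, U) = 2 - (5 - 4)*(-1) = 2 - (-1) = 2 - 1*(-1) = 2 + 1 = 3)
-233*(324 + K(p(1), -10)) = -233*(324 + 3) = -233*327 = -76191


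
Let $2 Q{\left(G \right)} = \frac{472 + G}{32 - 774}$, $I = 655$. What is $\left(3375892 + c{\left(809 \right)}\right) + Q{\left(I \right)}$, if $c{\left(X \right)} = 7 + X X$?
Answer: $\frac{854440399}{212} \approx 4.0304 \cdot 10^{6}$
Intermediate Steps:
$c{\left(X \right)} = 7 + X^{2}$
$Q{\left(G \right)} = - \frac{118}{371} - \frac{G}{1484}$ ($Q{\left(G \right)} = \frac{\left(472 + G\right) \frac{1}{32 - 774}}{2} = \frac{\left(472 + G\right) \frac{1}{-742}}{2} = \frac{\left(472 + G\right) \left(- \frac{1}{742}\right)}{2} = \frac{- \frac{236}{371} - \frac{G}{742}}{2} = - \frac{118}{371} - \frac{G}{1484}$)
$\left(3375892 + c{\left(809 \right)}\right) + Q{\left(I \right)} = \left(3375892 + \left(7 + 809^{2}\right)\right) - \frac{161}{212} = \left(3375892 + \left(7 + 654481\right)\right) - \frac{161}{212} = \left(3375892 + 654488\right) - \frac{161}{212} = 4030380 - \frac{161}{212} = \frac{854440399}{212}$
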